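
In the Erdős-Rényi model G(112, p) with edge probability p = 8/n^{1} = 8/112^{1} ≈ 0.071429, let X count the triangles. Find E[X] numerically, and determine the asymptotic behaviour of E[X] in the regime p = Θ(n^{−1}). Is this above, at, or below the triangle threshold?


Number of potential triangles: C(112, 3) = 227920.
Each occurs with probability p³ ≈ (0.071429)³ ≈ 3.6443149e-04.
By linearity: E[X] = C(112, 3)·p³ ≈ 227920 · 3.6443149e-04 ≈ 83.06122.
Here α = 1, so p = 8/n is exactly at the triangle threshold p ~ 1/n. Asymptotically E[X] → c³/6 = 8³/6 = 256/3 ≈ 85.33333, a bounded constant. In this regime the triangle count is asymptotically Poisson(c³/6).

E[X] ≈ 83.06122; in regime p = Θ(1/n^{1}) E[X] stays bounded (at the triangle threshold p ~ 1/n).


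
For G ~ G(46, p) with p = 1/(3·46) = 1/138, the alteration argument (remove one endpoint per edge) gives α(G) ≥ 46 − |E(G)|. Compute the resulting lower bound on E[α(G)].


E[|E(G)|] = C(46, 2)·p = 1035 · (1/138) = 15/2.
E[α(G)] ≥ n − E[|E(G)|] = 46 − 15/2 = 77/2.
Numerically: ≈ 38.500000.
(This is only a lower bound; the true E[α(G)] may be larger.)

E[α(G)] ≥ 77/2 ≈ 38.500000.


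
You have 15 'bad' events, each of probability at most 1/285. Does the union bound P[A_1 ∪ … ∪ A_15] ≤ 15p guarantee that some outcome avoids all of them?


Union bound: P[∪_{i=1}^{15} A_i] ≤ Σ_i P[A_i] ≤ 15·p = 15·(1/285) = 1/19.
Numerically: 1/19 ≈ 0.052632.
Is 1/19 < 1? YES.
Since P[∪ A_i] ≤ 1/19 < 1, the complement has P[∩ A_i^c] ≥ 1 − 1/19 = 18/19 > 0, so some outcome avoids every A_i.

15·p = 1/19 ≈ 0.052632; existence CERTIFIED by the union bound.


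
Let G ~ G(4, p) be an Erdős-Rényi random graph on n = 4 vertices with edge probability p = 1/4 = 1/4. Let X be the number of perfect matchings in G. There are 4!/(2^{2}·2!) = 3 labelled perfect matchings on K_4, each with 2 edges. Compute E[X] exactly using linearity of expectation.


K_4 has 4!/(2^{2}·2!) = 3 labelled perfect matchings.
For each such perfect matching H, let X_H = 1 if all 2 edges of H are present in G. Then P[X_H = 1] = p^{2} = (1/4)^{2} = 1/16.
Summing the indicators: E[X] = Σ_H E[X_H] = 3 · p^{2} = 3 · 1/16 = 3/16.
Numerically: E[X] ≈ 0.188.

E[X] = 3 · (1/4)^{2} = 3/16 ≈ 0.188.


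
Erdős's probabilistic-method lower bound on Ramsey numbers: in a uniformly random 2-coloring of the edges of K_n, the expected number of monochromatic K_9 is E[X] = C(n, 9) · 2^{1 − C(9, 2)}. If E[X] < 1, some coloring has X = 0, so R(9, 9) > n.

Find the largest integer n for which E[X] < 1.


We need C(n, 9) · 2^{1 − 36} < 1, i.e. C(n, 9) < 2^{36 − 1} = 34359738368.
Check values of n near the boundary:
  n = 59: C(59, 9) = 12565671261; 12565671261 < 34359738368? YES
  n = 60: C(60, 9) = 14783142660; 14783142660 < 34359738368? YES
  n = 61: C(61, 9) = 17341763505; 17341763505 < 34359738368? YES
  n = 62: C(62, 9) = 20286591270; 20286591270 < 34359738368? YES
  n = 63: C(63, 9) = 23667689815; 23667689815 < 34359738368? YES
  n = 64: C(64, 9) = 27540584512; 27540584512 < 34359738368? YES
  n = 65: C(65, 9) = 31966749880; 31966749880 < 34359738368? YES
  n = 66: C(66, 9) = 37014131440; 37014131440 < 34359738368? NO
  n = 67: C(67, 9) = 42757703560; 42757703560 < 34359738368? NO
The largest n with C(n, 9) < 34359738368 is n = 65 (where E[X] = 3995843735/4294967296 ≈ 0.9304). Hence R(9, 9) > 65, i.e. R(9, 9) ≥ 66.

Largest n = 65; hence R(9, 9) > 65.


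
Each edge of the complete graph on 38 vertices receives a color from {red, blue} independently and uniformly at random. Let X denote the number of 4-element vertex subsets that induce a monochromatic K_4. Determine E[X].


Let X = Σ_S X_S over the C(38, 4) = 73815 subsets S of size 4, where X_S = 1 if the K_4 on S is monochromatic.
For a fixed S, the K_4 on S has C(4, 2) = 6 edges. P[all 6 edges red] = (1/2)^6, and likewise for blue, so P[monochromatic] = 2·(1/2)^6 = 2^{1 − 6} = 1/32.
By linearity: E[X] = C(38, 4) · 2^{1 − 6} = 73815 · 1/32 = 73815/32.
Numerically: E[X] ≈ 2306.718750.

E[X] = C(38,4)·2^(1−C(4,2)) = 73815/32 ≈ 2306.718750.


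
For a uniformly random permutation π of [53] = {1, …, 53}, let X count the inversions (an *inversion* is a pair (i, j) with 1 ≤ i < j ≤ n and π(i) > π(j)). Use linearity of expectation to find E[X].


Write X = Σ X_I over the C(53, 2) = 1378 pairs i < j, with X_I the indicator of one inversion.
There are 1378 indicators.
For each fixed pair i < j, the values π(i) and π(j) are two distinct elements of {1, …, 53} in uniformly random order; by symmetry P[π(i) > π(j)] = 1/2.
By linearity: E[X] = 1378 · (1/2) = C(53, 2) · (1/2) = 1378/2 = 689 ≈ 689.0000.

E[X] = 689 = 689.0000.


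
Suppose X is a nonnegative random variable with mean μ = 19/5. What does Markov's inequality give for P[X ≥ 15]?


μ = E[X] = 19/5, a = 15.
Markov: P[X ≥ 15] ≤ μ/a = (19/5)/15 = 19/75.
Numerically: ≈ 0.253333.
(Since a = 15 > μ = 3.800000, the bound 19/75 is < 1 and informative.)

P[X ≥ 15] ≤ 19/75 ≈ 0.253333.


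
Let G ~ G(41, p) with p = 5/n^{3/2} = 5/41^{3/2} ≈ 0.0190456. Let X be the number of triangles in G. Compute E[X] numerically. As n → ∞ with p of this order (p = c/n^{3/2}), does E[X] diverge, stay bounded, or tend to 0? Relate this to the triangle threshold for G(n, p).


Number of potential triangles: C(41, 3) = 10660.
Each occurs with probability p³ ≈ (0.0190456)³ ≈ 6.90848244e-06.
By linearity: E[X] = C(41, 3)·p³ ≈ 10660 · 6.90848244e-06 ≈ 0.073644.
Since α = 3/2 > 1, p = c/n^{3/2} = o(1/n) is below the triangle threshold p ~ 1/n. Asymptotically E[X] ~ (c³/6)·n^{3(1−α)} = (5³/6)·n^{-1.5} → 0, so by Markov's inequality G has no triangles w.h.p.

E[X] ≈ 0.073644; in regime p = Θ(1/n^{3/2}) E[X] tends to 0 (below the triangle threshold p ~ 1/n).


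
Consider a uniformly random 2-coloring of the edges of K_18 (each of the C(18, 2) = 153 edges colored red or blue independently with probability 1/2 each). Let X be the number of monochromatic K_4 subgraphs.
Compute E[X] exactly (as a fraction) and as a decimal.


Let X = Σ_S X_S over the C(18, 4) = 3060 subsets S of size 4, where X_S = 1 if the K_4 on S is monochromatic.
For a fixed S, the K_4 on S has C(4, 2) = 6 edges. P[all 6 edges red] = (1/2)^6, and likewise for blue, so P[monochromatic] = 2·(1/2)^6 = 2^{1 − 6} = 1/32.
By linearity of expectation: E[X] = C(18, 4) · 2^{1 − 6} = 3060 · 1/32 = 765/8.
Numerically: E[X] ≈ 95.62500.

E[X] = C(18,4)·2^(1−C(4,2)) = 765/8 ≈ 95.62500.


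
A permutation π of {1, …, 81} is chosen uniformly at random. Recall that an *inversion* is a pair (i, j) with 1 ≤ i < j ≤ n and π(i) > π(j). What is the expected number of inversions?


Write X = Σ X_I over the C(81, 2) = 3240 pairs i < j, with X_I the indicator of one inversion.
There are 3240 indicators.
For each fixed pair i < j, the values π(i) and π(j) are two distinct elements of {1, …, 81} in uniformly random order; by symmetry P[π(i) > π(j)] = 1/2.
By linearity: E[X] = 3240 · (1/2) = C(81, 2) · (1/2) = 3240/2 = 1620 ≈ 1620.000000.

E[X] = 1620 = 1620.000000.


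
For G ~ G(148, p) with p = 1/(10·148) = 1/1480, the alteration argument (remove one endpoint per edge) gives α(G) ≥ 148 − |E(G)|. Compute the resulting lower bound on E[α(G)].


E[|E(G)|] = C(148, 2)·p = 10878 · (1/1480) = 147/20.
E[α(G)] ≥ n − E[|E(G)|] = 148 − 147/20 = 2813/20.
Numerically: ≈ 140.650.
(This is only a lower bound; the true E[α(G)] may be larger.)

E[α(G)] ≥ 2813/20 ≈ 140.650.


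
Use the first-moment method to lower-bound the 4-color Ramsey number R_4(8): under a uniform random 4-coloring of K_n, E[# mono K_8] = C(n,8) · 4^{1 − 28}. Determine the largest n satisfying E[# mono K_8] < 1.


We need C(n, 8) · 4^{1 − 28} < 1, i.e. C(n, 8) < 4^{28 − 1} = 18014398509481984.
Check values of n near the boundary:
  n = 406: C(406, 8) = 17082453897995850; 17082453897995850 < 18014398509481984? YES
  n = 407: C(407, 8) = 17424959239309050; 17424959239309050 < 18014398509481984? YES
  n = 408: C(408, 8) = 17773458424095231; 17773458424095231 < 18014398509481984? YES
  n = 409: C(409, 8) = 18128041135797879; 18128041135797879 < 18014398509481984? NO
  n = 410: C(410, 8) = 18488798173326195; 18488798173326195 < 18014398509481984? NO
  n = 411: C(411, 8) = 18855821462126715; 18855821462126715 < 18014398509481984? NO
The largest n with C(n, 8) < 18014398509481984 is n = 408 (where E[X] = 17773458424095231/18014398509481984 ≈ 0.98663). Hence R_4(8) > 408, i.e. R_4(8) ≥ 409.

Largest n = 408; hence R_4(8) > 408.


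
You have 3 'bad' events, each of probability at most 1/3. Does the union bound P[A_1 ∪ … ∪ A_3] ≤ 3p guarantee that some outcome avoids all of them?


Union bound: P[∪_{i=1}^{3} A_i] ≤ Σ_i P[A_i] ≤ 3·p = 3·(1/3) = 1.
Numerically: 1 ≈ 1.0000000.
Is 1 < 1? NO.
Since the bound 1 is ≥ 1, the union bound is uninformative here; it does NOT by itself certify existence.

3·p = 1 ≈ 1.0000000; existence NOT certified by the union bound.


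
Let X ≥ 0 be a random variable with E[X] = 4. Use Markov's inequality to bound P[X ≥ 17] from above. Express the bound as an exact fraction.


μ = E[X] = 4, a = 17.
Markov: P[X ≥ 17] ≤ μ/a = (4)/17 = 4/17.
Numerically: ≈ 0.235.
(Since a = 17 > μ = 4.000, the bound 4/17 is < 1 and informative.)

P[X ≥ 17] ≤ 4/17 ≈ 0.235.


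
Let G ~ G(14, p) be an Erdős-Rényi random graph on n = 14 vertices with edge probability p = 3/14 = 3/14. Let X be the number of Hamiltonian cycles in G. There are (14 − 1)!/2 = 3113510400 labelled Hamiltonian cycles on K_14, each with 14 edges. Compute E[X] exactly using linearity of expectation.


K_14 has (14 − 1)!/2 = 3113510400 labelled Hamiltonian cycles.
For each such Hamiltonian cycle H, let X_H = 1 if all 14 edges of H are present in G. Then P[X_H = 1] = p^{14} = (3/14)^{14} = 4782969/11112006825558016.
By linearity of expectation: E[X] = Σ_H E[X_H] = 3113510400 · p^{14} = 3113510400 · 4782969/11112006825558016 = 4155084744525/3100448333024.
Numerically: E[X] ≈ 1.34.

E[X] = 3113510400 · (3/14)^{14} = 4155084744525/3100448333024 ≈ 1.34.


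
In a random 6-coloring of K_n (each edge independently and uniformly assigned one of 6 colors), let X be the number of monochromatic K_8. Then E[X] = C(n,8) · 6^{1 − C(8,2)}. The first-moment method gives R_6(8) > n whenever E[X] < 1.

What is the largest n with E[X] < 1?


We need C(n, 8) · 6^{1 − 28} < 1, i.e. C(n, 8) < 6^{28 − 1} = 1023490369077469249536.
Check values of n near the boundary:
  n = 1592: C(1592, 8) = 1005480414540892933435; 1005480414540892933435 < 1023490369077469249536? YES
  n = 1593: C(1593, 8) = 1010555394551193970323; 1010555394551193970323 < 1023490369077469249536? YES
  n = 1594: C(1594, 8) = 1015652773590544255167; 1015652773590544255167 < 1023490369077469249536? YES
  n = 1595: C(1595, 8) = 1020772636343363633895; 1020772636343363633895 < 1023490369077469249536? YES
  n = 1596: C(1596, 8) = 1025915067760710553965; 1025915067760710553965 < 1023490369077469249536? NO
  n = 1597: C(1597, 8) = 1031080153060953275445; 1031080153060953275445 < 1023490369077469249536? NO
The largest n with C(n, 8) < 1023490369077469249536 is n = 1595 (where E[X] = 113419181815929292655/113721152119718805504 ≈ 0.9973). Hence R_6(8) > 1595, i.e. R_6(8) ≥ 1596.

Largest n = 1595; hence R_6(8) > 1595.


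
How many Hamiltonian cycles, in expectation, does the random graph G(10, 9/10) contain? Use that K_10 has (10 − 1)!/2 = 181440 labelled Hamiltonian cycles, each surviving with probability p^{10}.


K_10 has (10 − 1)!/2 = 181440 labelled Hamiltonian cycles.
For each such Hamiltonian cycle H, let X_H = 1 if all 10 edges of H are present in G. Then P[X_H = 1] = p^{10} = (9/10)^{10} = 3486784401/10000000000.
By linearity of expectation: E[X] = Σ_H E[X_H] = 181440 · p^{10} = 181440 · 3486784401/10000000000 = 1977006755367/31250000.
Numerically: E[X] ≈ 63264.2.

E[X] = 181440 · (9/10)^{10} = 1977006755367/31250000 ≈ 63264.2.


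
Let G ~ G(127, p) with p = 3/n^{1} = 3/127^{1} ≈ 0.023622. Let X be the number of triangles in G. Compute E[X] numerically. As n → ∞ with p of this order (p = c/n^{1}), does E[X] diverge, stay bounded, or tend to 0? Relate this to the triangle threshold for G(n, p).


Number of potential triangles: C(127, 3) = 333375.
Each occurs with probability p³ ≈ (0.023622)³ ≈ 1.3181129e-05.
By linearity: E[X] = C(127, 3)·p³ ≈ 333375 · 1.3181129e-05 ≈ 4.39426.
Here α = 1, so p = 3/n is exactly at the triangle threshold p ~ 1/n. Asymptotically E[X] → c³/6 = 3³/6 = 9/2 ≈ 4.50000, a bounded constant. In this regime the triangle count is asymptotically Poisson(c³/6).

E[X] ≈ 4.39426; in regime p = Θ(1/n^{1}) E[X] stays bounded (at the triangle threshold p ~ 1/n).


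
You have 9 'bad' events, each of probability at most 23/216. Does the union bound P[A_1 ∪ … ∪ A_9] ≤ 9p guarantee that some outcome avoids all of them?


Union bound: P[∪_{i=1}^{9} A_i] ≤ Σ_i P[A_i] ≤ 9·p = 9·(23/216) = 23/24.
Numerically: 23/24 ≈ 0.95833.
Is 23/24 < 1? YES.
Since P[∪ A_i] ≤ 23/24 < 1, the complement has P[∩ A_i^c] ≥ 1 − 23/24 = 1/24 > 0, so some outcome avoids every A_i.

9·p = 23/24 ≈ 0.95833; existence CERTIFIED by the union bound.


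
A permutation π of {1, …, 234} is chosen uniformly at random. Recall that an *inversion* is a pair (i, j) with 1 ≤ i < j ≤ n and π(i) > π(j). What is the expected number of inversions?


Write X = Σ X_I over the C(234, 2) = 27261 pairs i < j, with X_I the indicator of one inversion.
There are 27261 indicators.
For each fixed pair i < j, the values π(i) and π(j) are two distinct elements of {1, …, 234} in uniformly random order; by symmetry P[π(i) > π(j)] = 1/2.
By linearity: E[X] = 27261 · (1/2) = C(234, 2) · (1/2) = 27261/2 = 27261/2 ≈ 13630.5000.

E[X] = 27261/2 = 13630.5000.


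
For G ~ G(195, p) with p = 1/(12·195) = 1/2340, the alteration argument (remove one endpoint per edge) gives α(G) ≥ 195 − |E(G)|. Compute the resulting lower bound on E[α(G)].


E[|E(G)|] = C(195, 2)·p = 18915 · (1/2340) = 97/12.
E[α(G)] ≥ n − E[|E(G)|] = 195 − 97/12 = 2243/12.
Numerically: ≈ 186.916667.
(This is only a lower bound; the true E[α(G)] may be larger.)

E[α(G)] ≥ 2243/12 ≈ 186.916667.


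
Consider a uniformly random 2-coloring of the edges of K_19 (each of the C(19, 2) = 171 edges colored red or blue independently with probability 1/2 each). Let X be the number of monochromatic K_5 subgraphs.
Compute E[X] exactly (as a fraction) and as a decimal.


Let X = Σ_S X_S over the C(19, 5) = 11628 subsets S of size 5, where X_S = 1 if the K_5 on S is monochromatic.
For a fixed S, the K_5 on S has C(5, 2) = 10 edges. P[all 10 edges red] = (1/2)^10, and likewise for blue, so P[monochromatic] = 2·(1/2)^10 = 2^{1 − 10} = 1/512.
Summing: E[X] = C(19, 5) · 2^{1 − 10} = 11628 · 1/512 = 2907/128.
Numerically: E[X] ≈ 22.71094.

E[X] = C(19,5)·2^(1−C(5,2)) = 2907/128 ≈ 22.71094.


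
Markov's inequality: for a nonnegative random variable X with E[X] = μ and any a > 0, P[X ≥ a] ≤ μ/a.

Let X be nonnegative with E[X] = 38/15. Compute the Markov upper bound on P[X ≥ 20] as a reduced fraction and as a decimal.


μ = E[X] = 38/15, a = 20.
Markov: P[X ≥ 20] ≤ μ/a = (38/15)/20 = 19/150.
Numerically: ≈ 0.12667.
(Since a = 20 > μ = 2.53333, the bound 19/150 is < 1 and informative.)

P[X ≥ 20] ≤ 19/150 ≈ 0.12667.


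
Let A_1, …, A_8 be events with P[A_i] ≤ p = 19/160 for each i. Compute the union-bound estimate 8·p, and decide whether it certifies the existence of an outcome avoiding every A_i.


Union bound: P[∪_{i=1}^{8} A_i] ≤ Σ_i P[A_i] ≤ 8·p = 8·(19/160) = 19/20.
Numerically: 19/20 ≈ 0.95000.
Is 19/20 < 1? YES.
Since P[∪ A_i] ≤ 19/20 < 1, the complement has P[∩ A_i^c] ≥ 1 − 19/20 = 1/20 > 0, so some outcome avoids every A_i.

8·p = 19/20 ≈ 0.95000; existence CERTIFIED by the union bound.


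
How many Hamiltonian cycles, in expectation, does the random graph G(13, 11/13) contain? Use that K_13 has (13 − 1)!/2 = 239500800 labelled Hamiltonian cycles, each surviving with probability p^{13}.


K_13 has (13 − 1)!/2 = 239500800 labelled Hamiltonian cycles.
For each such Hamiltonian cycle H, let X_H = 1 if all 13 edges of H are present in G. Then P[X_H = 1] = p^{13} = (11/13)^{13} = 34522712143931/302875106592253.
By linearity of expectation: E[X] = Σ_H E[X_H] = 239500800 · p^{13} = 239500800 · 34522712143931/302875106592253 = 8268217176641189644800/302875106592253.
Numerically: E[X] ≈ 2.73e+07.

E[X] = 239500800 · (11/13)^{13} = 8268217176641189644800/302875106592253 ≈ 2.73e+07.


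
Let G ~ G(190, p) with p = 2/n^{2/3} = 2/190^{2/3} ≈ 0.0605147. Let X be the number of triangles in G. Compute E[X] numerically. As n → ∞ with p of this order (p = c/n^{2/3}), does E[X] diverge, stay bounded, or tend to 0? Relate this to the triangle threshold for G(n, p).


Number of potential triangles: C(190, 3) = 1125180.
Each occurs with probability p³ ≈ (0.0605147)³ ≈ 2.21606648e-04.
By linearity: E[X] = C(190, 3)·p³ ≈ 1125180 · 2.21606648e-04 ≈ 249.347368.
Since α = 2/3 < 1, p = c/n^{2/3} ≫ 1/n is above the triangle threshold p ~ 1/n. Asymptotically E[X] ~ (c³/6)·n^{3(1−α)} = (2³/6)·n^{1} → ∞; triangles are abundant w.h.p.

E[X] ≈ 249.347368; in regime p = Θ(1/n^{2/3}) E[X] diverges (above the triangle threshold p ~ 1/n).


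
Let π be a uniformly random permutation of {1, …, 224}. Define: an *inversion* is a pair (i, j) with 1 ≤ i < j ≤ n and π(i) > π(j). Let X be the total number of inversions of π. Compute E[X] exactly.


Write X = Σ X_I over the C(224, 2) = 24976 pairs i < j, with X_I the indicator of one inversion.
There are 24976 indicators.
For each fixed pair i < j, the values π(i) and π(j) are two distinct elements of {1, …, 224} in uniformly random order; by symmetry P[π(i) > π(j)] = 1/2.
By linearity: E[X] = 24976 · (1/2) = C(224, 2) · (1/2) = 24976/2 = 12488 ≈ 12488.00000.

E[X] = 12488 = 12488.00000.


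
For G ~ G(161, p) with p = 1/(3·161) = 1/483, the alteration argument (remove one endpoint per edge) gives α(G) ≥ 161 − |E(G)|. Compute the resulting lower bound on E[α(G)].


E[|E(G)|] = C(161, 2)·p = 12880 · (1/483) = 80/3.
E[α(G)] ≥ n − E[|E(G)|] = 161 − 80/3 = 403/3.
Numerically: ≈ 134.333.
(This is only a lower bound; the true E[α(G)] may be larger.)

E[α(G)] ≥ 403/3 ≈ 134.333.


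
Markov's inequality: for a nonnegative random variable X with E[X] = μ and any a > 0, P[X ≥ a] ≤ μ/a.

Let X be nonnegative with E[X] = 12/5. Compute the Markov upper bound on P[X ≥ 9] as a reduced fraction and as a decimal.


μ = E[X] = 12/5, a = 9.
Markov: P[X ≥ 9] ≤ μ/a = (12/5)/9 = 4/15.
Numerically: ≈ 0.267.
(Since a = 9 > μ = 2.400, the bound 4/15 is < 1 and informative.)

P[X ≥ 9] ≤ 4/15 ≈ 0.267.


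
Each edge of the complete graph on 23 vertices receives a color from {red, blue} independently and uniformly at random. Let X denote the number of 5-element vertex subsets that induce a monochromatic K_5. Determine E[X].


Let X = Σ_S X_S over the C(23, 5) = 33649 subsets S of size 5, where X_S = 1 if the K_5 on S is monochromatic.
For a fixed S, the K_5 on S has C(5, 2) = 10 edges. P[all 10 edges red] = (1/2)^10, and likewise for blue, so P[monochromatic] = 2·(1/2)^10 = 2^{1 − 10} = 1/512.
By linearity of expectation: E[X] = C(23, 5) · 2^{1 − 10} = 33649 · 1/512 = 33649/512.
Numerically: E[X] ≈ 65.72070.

E[X] = C(23,5)·2^(1−C(5,2)) = 33649/512 ≈ 65.72070.


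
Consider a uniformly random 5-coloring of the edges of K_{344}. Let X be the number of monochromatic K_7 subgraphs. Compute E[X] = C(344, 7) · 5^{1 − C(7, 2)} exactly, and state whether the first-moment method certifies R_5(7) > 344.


E[X] = C(344, 7) · 5^{1 − 21} = 106364775244728 · 5^{−20} = 106364775244728/95367431640625.
As a reduced fraction: E[X] = 106364775244728/95367431640625 ≈ 1.11532.
Is E[X] < 1? NO.
Since E[X] ≥ 1, the first-moment bound is inconclusive at n = 344; it does NOT by itself certify R_5(7) > 344.

E[X] = 106364775244728/95367431640625 ≈ 1.11532; E[X] ≥ 1; first-moment method inconclusive here.


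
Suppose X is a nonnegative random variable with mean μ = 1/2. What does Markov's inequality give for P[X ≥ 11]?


μ = E[X] = 1/2, a = 11.
Markov: P[X ≥ 11] ≤ μ/a = (1/2)/11 = 1/22.
Numerically: ≈ 0.045455.
(Since a = 11 > μ = 0.500000, the bound 1/22 is < 1 and informative.)

P[X ≥ 11] ≤ 1/22 ≈ 0.045455.


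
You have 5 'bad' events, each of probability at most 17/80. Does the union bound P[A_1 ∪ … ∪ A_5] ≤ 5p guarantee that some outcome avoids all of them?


Union bound: P[∪_{i=1}^{5} A_i] ≤ Σ_i P[A_i] ≤ 5·p = 5·(17/80) = 17/16.
Numerically: 17/16 ≈ 1.062500.
Is 17/16 < 1? NO.
Since the bound 17/16 is ≥ 1, the union bound is uninformative here; it does NOT by itself certify existence.

5·p = 17/16 ≈ 1.062500; existence NOT certified by the union bound.


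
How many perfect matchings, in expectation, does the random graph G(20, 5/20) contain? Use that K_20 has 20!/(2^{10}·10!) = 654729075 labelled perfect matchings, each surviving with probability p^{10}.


K_20 has 20!/(2^{10}·10!) = 654729075 labelled perfect matchings.
For each such perfect matching H, let X_H = 1 if all 10 edges of H are present in G. Then P[X_H = 1] = p^{10} = (1/4)^{10} = 1/1048576.
By linearity: E[X] = Σ_H E[X_H] = 654729075 · p^{10} = 654729075 · 1/1048576 = 654729075/1048576.
Numerically: E[X] ≈ 624.

E[X] = 654729075 · (1/4)^{10} = 654729075/1048576 ≈ 624.


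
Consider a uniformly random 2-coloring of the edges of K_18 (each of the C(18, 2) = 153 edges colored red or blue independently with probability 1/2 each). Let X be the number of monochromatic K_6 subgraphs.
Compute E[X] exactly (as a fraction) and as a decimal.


Let X = Σ_S X_S over the C(18, 6) = 18564 subsets S of size 6, where X_S = 1 if the K_6 on S is monochromatic.
For a fixed S, the K_6 on S has C(6, 2) = 15 edges. P[all 15 edges red] = (1/2)^15, and likewise for blue, so P[monochromatic] = 2·(1/2)^15 = 2^{1 − 15} = 1/16384.
By linearity: E[X] = C(18, 6) · 2^{1 − 15} = 18564 · 1/16384 = 4641/4096.
Numerically: E[X] ≈ 1.133057.

E[X] = C(18,6)·2^(1−C(6,2)) = 4641/4096 ≈ 1.133057.


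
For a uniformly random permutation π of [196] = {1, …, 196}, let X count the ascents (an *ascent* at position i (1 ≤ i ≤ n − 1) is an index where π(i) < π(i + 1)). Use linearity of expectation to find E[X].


Write X = Σ X_I over i = 1, …, 195, with X_I the indicator of one ascent.
There are 195 indicators.
For each fixed i, the pair (π(i), π(i+1)) is a uniformly random ordered pair of distinct values from {1, …, 196}; by symmetry P[π(i) < π(i+1)] = 1/2.
By linearity: E[X] = 195 · (1/2) = (196 − 1) · (1/2) = 195/2 ≈ 97.5000.

E[X] = 195/2 = 97.5000.


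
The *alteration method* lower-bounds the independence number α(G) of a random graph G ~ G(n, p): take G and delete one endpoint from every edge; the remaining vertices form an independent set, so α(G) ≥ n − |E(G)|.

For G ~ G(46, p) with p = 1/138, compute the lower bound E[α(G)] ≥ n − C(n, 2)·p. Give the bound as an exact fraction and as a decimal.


E[|E(G)|] = C(46, 2)·p = 1035 · (1/138) = 15/2.
E[α(G)] ≥ n − E[|E(G)|] = 46 − 15/2 = 77/2.
Numerically: ≈ 38.500.
(This is only a lower bound; the true E[α(G)] may be larger.)

E[α(G)] ≥ 77/2 ≈ 38.500.


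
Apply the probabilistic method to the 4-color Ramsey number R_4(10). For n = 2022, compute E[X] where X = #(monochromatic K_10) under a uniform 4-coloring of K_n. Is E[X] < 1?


E[X] = C(2022, 10) · 4^{1 − 45} = 307870445231474093395937796 · 4^{−44} = 307870445231474093395937796/309485009821345068724781056.
As a reduced fraction: E[X] = 76967611307868523348984449/77371252455336267181195264 ≈ 0.995.
Is E[X] < 1? YES.
Since E[X] < 1, there exists a 4-coloring of K_{2022} with no monochromatic K_10; hence R_4(10) > 2022.

E[X] = 76967611307868523348984449/77371252455336267181195264 ≈ 0.995; E[X] < 1, so R_4(10) > 2022.


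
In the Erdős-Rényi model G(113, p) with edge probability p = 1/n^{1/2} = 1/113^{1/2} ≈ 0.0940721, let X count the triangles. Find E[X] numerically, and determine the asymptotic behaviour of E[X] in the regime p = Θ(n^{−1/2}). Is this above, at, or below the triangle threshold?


Number of potential triangles: C(113, 3) = 234136.
Each occurs with probability p³ ≈ (0.0940721)³ ≈ 8.32496344e-04.
By linearity: E[X] = C(113, 3)·p³ ≈ 234136 · 8.32496344e-04 ≈ 194.917364.
Since α = 1/2 < 1, p = c/n^{1/2} ≫ 1/n is above the triangle threshold p ~ 1/n. Asymptotically E[X] ~ (c³/6)·n^{3(1−α)} = (1³/6)·n^{1.5} → ∞; triangles are abundant w.h.p.

E[X] ≈ 194.917364; in regime p = Θ(1/n^{1/2}) E[X] diverges (above the triangle threshold p ~ 1/n).


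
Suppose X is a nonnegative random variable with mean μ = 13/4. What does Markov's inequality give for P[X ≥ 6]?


μ = E[X] = 13/4, a = 6.
Markov: P[X ≥ 6] ≤ μ/a = (13/4)/6 = 13/24.
Numerically: ≈ 0.54167.
(Since a = 6 > μ = 3.25000, the bound 13/24 is < 1 and informative.)

P[X ≥ 6] ≤ 13/24 ≈ 0.54167.


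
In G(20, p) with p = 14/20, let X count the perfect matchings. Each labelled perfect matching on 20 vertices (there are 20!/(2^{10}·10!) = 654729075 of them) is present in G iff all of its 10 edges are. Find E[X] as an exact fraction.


K_20 has 20!/(2^{10}·10!) = 654729075 labelled perfect matchings.
For each such perfect matching H, let X_H = 1 if all 10 edges of H are present in G. Then P[X_H = 1] = p^{10} = (7/10)^{10} = 282475249/10000000000.
Summing the indicators: E[X] = Σ_H E[X_H] = 654729075 · p^{10} = 654729075 · 282475249/10000000000 = 7397790339526587/400000000.
Numerically: E[X] ≈ 1.8494e+07.

E[X] = 654729075 · (7/10)^{10} = 7397790339526587/400000000 ≈ 1.8494e+07.


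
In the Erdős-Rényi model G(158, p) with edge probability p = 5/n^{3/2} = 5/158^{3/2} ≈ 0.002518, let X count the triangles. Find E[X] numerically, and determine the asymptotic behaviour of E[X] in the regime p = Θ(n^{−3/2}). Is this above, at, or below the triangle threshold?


Number of potential triangles: C(158, 3) = 644956.
Each occurs with probability p³ ≈ (0.002518)³ ≈ 1.595707e-08.
By linearity: E[X] = C(158, 3)·p³ ≈ 644956 · 1.595707e-08 ≈ 0.0103.
Since α = 3/2 > 1, p = c/n^{3/2} = o(1/n) is below the triangle threshold p ~ 1/n. Asymptotically E[X] ~ (c³/6)·n^{3(1−α)} = (5³/6)·n^{-1.5} → 0, so by Markov's inequality G has no triangles w.h.p.

E[X] ≈ 0.0103; in regime p = Θ(1/n^{3/2}) E[X] tends to 0 (below the triangle threshold p ~ 1/n).


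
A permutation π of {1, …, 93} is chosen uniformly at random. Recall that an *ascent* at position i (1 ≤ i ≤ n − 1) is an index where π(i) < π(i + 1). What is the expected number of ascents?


Write X = Σ X_I over i = 1, …, 92, with X_I the indicator of one ascent.
There are 92 indicators.
For each fixed i, the pair (π(i), π(i+1)) is a uniformly random ordered pair of distinct values from {1, …, 93}; by symmetry P[π(i) < π(i+1)] = 1/2.
By linearity: E[X] = 92 · (1/2) = (93 − 1) · (1/2) = 46 ≈ 46.0000.

E[X] = 46 = 46.0000.


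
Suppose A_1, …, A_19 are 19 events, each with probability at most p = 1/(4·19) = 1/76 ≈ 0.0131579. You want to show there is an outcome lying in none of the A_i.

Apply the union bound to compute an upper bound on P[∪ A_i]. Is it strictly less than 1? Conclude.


Union bound: P[∪_{i=1}^{19} A_i] ≤ Σ_i P[A_i] ≤ 19·p = 19·(1/76) = 1/4.
Numerically: 1/4 ≈ 0.2500000.
Is 1/4 < 1? YES.
Since P[∪ A_i] ≤ 1/4 < 1, the complement has P[∩ A_i^c] ≥ 1 − 1/4 = 3/4 > 0, so some outcome avoids every A_i.

19·p = 1/4 ≈ 0.2500000; existence CERTIFIED by the union bound.


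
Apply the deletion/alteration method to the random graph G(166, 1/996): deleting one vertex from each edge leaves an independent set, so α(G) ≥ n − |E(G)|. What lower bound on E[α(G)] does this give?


E[|E(G)|] = C(166, 2)·p = 13695 · (1/996) = 55/4.
E[α(G)] ≥ n − E[|E(G)|] = 166 − 55/4 = 609/4.
Numerically: ≈ 152.250000.
(This is only a lower bound; the true E[α(G)] may be larger.)

E[α(G)] ≥ 609/4 ≈ 152.250000.


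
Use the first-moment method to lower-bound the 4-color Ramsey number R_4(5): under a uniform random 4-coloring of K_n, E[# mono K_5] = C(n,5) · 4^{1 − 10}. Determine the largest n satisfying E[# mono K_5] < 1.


We need C(n, 5) · 4^{1 − 10} < 1, i.e. C(n, 5) < 4^{10 − 1} = 262144.
Check values of n near the boundary:
  n = 28: C(28, 5) = 98280; 98280 < 262144? YES
  n = 29: C(29, 5) = 118755; 118755 < 262144? YES
  n = 30: C(30, 5) = 142506; 142506 < 262144? YES
  n = 31: C(31, 5) = 169911; 169911 < 262144? YES
  n = 32: C(32, 5) = 201376; 201376 < 262144? YES
  n = 33: C(33, 5) = 237336; 237336 < 262144? YES
  n = 34: C(34, 5) = 278256; 278256 < 262144? NO
  n = 35: C(35, 5) = 324632; 324632 < 262144? NO
The largest n with C(n, 5) < 262144 is n = 33 (where E[X] = 29667/32768 ≈ 0.90536). Hence R_4(5) > 33, i.e. R_4(5) ≥ 34.

Largest n = 33; hence R_4(5) > 33.


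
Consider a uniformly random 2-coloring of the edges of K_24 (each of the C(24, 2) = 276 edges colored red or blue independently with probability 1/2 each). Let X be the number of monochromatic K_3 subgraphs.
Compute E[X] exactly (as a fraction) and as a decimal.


Let X = Σ_S X_S over the C(24, 3) = 2024 subsets S of size 3, where X_S = 1 if the K_3 on S is monochromatic.
For a fixed S, the K_3 on S has C(3, 2) = 3 edges. P[all 3 edges red] = (1/2)^3, and likewise for blue, so P[monochromatic] = 2·(1/2)^3 = 2^{1 − 3} = 1/4.
By linearity of expectation: E[X] = C(24, 3) · 2^{1 − 3} = 2024 · 1/4 = 506.
Numerically: E[X] ≈ 506.0000.

E[X] = C(24,3)·2^(1−C(3,2)) = 506 ≈ 506.0000.


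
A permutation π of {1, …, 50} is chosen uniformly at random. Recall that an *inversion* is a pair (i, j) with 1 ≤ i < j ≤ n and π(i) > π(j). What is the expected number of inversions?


Write X = Σ X_I over the C(50, 2) = 1225 pairs i < j, with X_I the indicator of one inversion.
There are 1225 indicators.
For each fixed pair i < j, the values π(i) and π(j) are two distinct elements of {1, …, 50} in uniformly random order; by symmetry P[π(i) > π(j)] = 1/2.
By linearity: E[X] = 1225 · (1/2) = C(50, 2) · (1/2) = 1225/2 = 1225/2 ≈ 612.50000.

E[X] = 1225/2 = 612.50000.


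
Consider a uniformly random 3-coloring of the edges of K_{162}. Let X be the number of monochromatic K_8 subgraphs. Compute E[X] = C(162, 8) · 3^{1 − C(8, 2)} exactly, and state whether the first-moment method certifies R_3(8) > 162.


E[X] = C(162, 8) · 3^{1 − 28} = 9870758125020 · 3^{−27} = 9870758125020/7625597484987.
As a reduced fraction: E[X] = 121861211420/94143178827 ≈ 1.294.
Is E[X] < 1? NO.
Since E[X] ≥ 1, the first-moment bound is inconclusive at n = 162; it does NOT by itself certify R_3(8) > 162.

E[X] = 121861211420/94143178827 ≈ 1.294; E[X] ≥ 1; first-moment method inconclusive here.


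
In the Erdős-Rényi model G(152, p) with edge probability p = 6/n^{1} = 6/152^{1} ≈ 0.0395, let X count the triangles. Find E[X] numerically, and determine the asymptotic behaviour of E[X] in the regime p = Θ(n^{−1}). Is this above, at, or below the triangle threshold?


Number of potential triangles: C(152, 3) = 573800.
Each occurs with probability p³ ≈ (0.0395)³ ≈ 6.15068e-05.
By linearity: E[X] = C(152, 3)·p³ ≈ 573800 · 6.15068e-05 ≈ 35.293.
Here α = 1, so p = 6/n is exactly at the triangle threshold p ~ 1/n. Asymptotically E[X] → c³/6 = 6³/6 = 36 ≈ 36.000, a bounded constant. In this regime the triangle count is asymptotically Poisson(c³/6).

E[X] ≈ 35.293; in regime p = Θ(1/n^{1}) E[X] stays bounded (at the triangle threshold p ~ 1/n).


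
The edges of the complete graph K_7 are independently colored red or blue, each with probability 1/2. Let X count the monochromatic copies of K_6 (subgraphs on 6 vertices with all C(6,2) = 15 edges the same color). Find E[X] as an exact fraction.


Let X = Σ_S X_S over the C(7, 6) = 7 subsets S of size 6, where X_S = 1 if the K_6 on S is monochromatic.
For a fixed S, the K_6 on S has C(6, 2) = 15 edges. P[all 15 edges red] = (1/2)^15, and likewise for blue, so P[monochromatic] = 2·(1/2)^15 = 2^{1 − 15} = 1/16384.
By linearity: E[X] = C(7, 6) · 2^{1 − 15} = 7 · 1/16384 = 7/16384.
Numerically: E[X] ≈ 0.00043.

E[X] = C(7,6)·2^(1−C(6,2)) = 7/16384 ≈ 0.00043.


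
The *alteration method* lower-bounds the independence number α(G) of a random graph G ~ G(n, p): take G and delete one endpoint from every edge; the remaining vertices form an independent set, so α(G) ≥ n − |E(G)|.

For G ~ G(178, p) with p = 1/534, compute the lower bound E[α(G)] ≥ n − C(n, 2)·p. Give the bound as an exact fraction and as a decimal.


E[|E(G)|] = C(178, 2)·p = 15753 · (1/534) = 59/2.
E[α(G)] ≥ n − E[|E(G)|] = 178 − 59/2 = 297/2.
Numerically: ≈ 148.50000.
(This is only a lower bound; the true E[α(G)] may be larger.)

E[α(G)] ≥ 297/2 ≈ 148.50000.


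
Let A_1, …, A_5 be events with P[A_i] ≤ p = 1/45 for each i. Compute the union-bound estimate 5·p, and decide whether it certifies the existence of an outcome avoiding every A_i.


Union bound: P[∪_{i=1}^{5} A_i] ≤ Σ_i P[A_i] ≤ 5·p = 5·(1/45) = 1/9.
Numerically: 1/9 ≈ 0.111111.
Is 1/9 < 1? YES.
Since P[∪ A_i] ≤ 1/9 < 1, the complement has P[∩ A_i^c] ≥ 1 − 1/9 = 8/9 > 0, so some outcome avoids every A_i.

5·p = 1/9 ≈ 0.111111; existence CERTIFIED by the union bound.


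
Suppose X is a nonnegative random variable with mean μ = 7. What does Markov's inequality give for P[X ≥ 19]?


μ = E[X] = 7, a = 19.
Markov: P[X ≥ 19] ≤ μ/a = (7)/19 = 7/19.
Numerically: ≈ 0.368421.
(Since a = 19 > μ = 7.000000, the bound 7/19 is < 1 and informative.)

P[X ≥ 19] ≤ 7/19 ≈ 0.368421.


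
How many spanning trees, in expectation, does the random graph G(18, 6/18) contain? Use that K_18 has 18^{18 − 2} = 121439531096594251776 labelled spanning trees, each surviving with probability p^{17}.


K_18 has 18^{18 − 2} = 121439531096594251776 labelled spanning trees.
For each such spanning tree H, let X_H = 1 if all 17 edges of H are present in G. Then P[X_H = 1] = p^{17} = (1/3)^{17} = 1/129140163.
By linearity: E[X] = Σ_H E[X_H] = 121439531096594251776 · p^{17} = 121439531096594251776 · 1/129140163 = 940369969152.
Numerically: E[X] ≈ 9.4037e+11.

E[X] = 121439531096594251776 · (1/3)^{17} = 940369969152 ≈ 9.4037e+11.


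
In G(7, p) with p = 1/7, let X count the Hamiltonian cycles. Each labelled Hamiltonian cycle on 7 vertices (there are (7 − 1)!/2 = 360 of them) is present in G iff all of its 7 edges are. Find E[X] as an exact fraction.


K_7 has (7 − 1)!/2 = 360 labelled Hamiltonian cycles.
For each such Hamiltonian cycle H, let X_H = 1 if all 7 edges of H are present in G. Then P[X_H = 1] = p^{7} = (1/7)^{7} = 1/823543.
By linearity: E[X] = Σ_H E[X_H] = 360 · p^{7} = 360 · 1/823543 = 360/823543.
Numerically: E[X] ≈ 0.0004371.

E[X] = 360 · (1/7)^{7} = 360/823543 ≈ 0.0004371.


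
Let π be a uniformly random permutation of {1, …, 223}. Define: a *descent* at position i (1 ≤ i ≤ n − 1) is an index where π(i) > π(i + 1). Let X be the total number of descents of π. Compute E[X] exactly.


Write X = Σ X_I over i = 1, …, 222, with X_I the indicator of one descent.
There are 222 indicators.
For each fixed i, the pair (π(i), π(i+1)) is a uniformly random ordered pair of distinct values from {1, …, 223}; by symmetry P[π(i) > π(i+1)] = 1/2.
By linearity: E[X] = 222 · (1/2) = (223 − 1) · (1/2) = 111 ≈ 111.000.

E[X] = 111 = 111.000.


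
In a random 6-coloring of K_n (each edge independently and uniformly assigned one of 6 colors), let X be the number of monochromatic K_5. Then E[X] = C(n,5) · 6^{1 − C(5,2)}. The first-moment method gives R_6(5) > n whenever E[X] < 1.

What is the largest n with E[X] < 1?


We need C(n, 5) · 6^{1 − 10} < 1, i.e. C(n, 5) < 6^{10 − 1} = 10077696.
Check values of n near the boundary:
  n = 61: C(61, 5) = 5949147; 5949147 < 10077696? YES
  n = 62: C(62, 5) = 6471002; 6471002 < 10077696? YES
  n = 63: C(63, 5) = 7028847; 7028847 < 10077696? YES
  n = 64: C(64, 5) = 7624512; 7624512 < 10077696? YES
  n = 65: C(65, 5) = 8259888; 8259888 < 10077696? YES
  n = 66: C(66, 5) = 8936928; 8936928 < 10077696? YES
  n = 67: C(67, 5) = 9657648; 9657648 < 10077696? YES
  n = 68: C(68, 5) = 10424128; 10424128 < 10077696? NO
  n = 69: C(69, 5) = 11238513; 11238513 < 10077696? NO
  n = 70: C(70, 5) = 12103014; 12103014 < 10077696? NO
The largest n with C(n, 5) < 10077696 is n = 67 (where E[X] = 67067/69984 ≈ 0.958). Hence R_6(5) > 67, i.e. R_6(5) ≥ 68.

Largest n = 67; hence R_6(5) > 67.


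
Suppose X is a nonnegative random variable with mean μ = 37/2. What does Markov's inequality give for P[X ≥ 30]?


μ = E[X] = 37/2, a = 30.
Markov: P[X ≥ 30] ≤ μ/a = (37/2)/30 = 37/60.
Numerically: ≈ 0.616667.
(Since a = 30 > μ = 18.500000, the bound 37/60 is < 1 and informative.)

P[X ≥ 30] ≤ 37/60 ≈ 0.616667.


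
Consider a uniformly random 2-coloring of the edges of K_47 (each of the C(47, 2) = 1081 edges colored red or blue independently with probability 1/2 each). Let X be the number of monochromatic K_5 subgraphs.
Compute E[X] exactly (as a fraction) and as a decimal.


Let X = Σ_S X_S over the C(47, 5) = 1533939 subsets S of size 5, where X_S = 1 if the K_5 on S is monochromatic.
For a fixed S, the K_5 on S has C(5, 2) = 10 edges. P[all 10 edges red] = (1/2)^10, and likewise for blue, so P[monochromatic] = 2·(1/2)^10 = 2^{1 − 10} = 1/512.
Summing: E[X] = C(47, 5) · 2^{1 − 10} = 1533939 · 1/512 = 1533939/512.
Numerically: E[X] ≈ 2995.97461.

E[X] = C(47,5)·2^(1−C(5,2)) = 1533939/512 ≈ 2995.97461.


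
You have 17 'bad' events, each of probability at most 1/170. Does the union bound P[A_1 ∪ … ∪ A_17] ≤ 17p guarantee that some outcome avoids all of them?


Union bound: P[∪_{i=1}^{17} A_i] ≤ Σ_i P[A_i] ≤ 17·p = 17·(1/170) = 1/10.
Numerically: 1/10 ≈ 0.10000.
Is 1/10 < 1? YES.
Since P[∪ A_i] ≤ 1/10 < 1, the complement has P[∩ A_i^c] ≥ 1 − 1/10 = 9/10 > 0, so some outcome avoids every A_i.

17·p = 1/10 ≈ 0.10000; existence CERTIFIED by the union bound.


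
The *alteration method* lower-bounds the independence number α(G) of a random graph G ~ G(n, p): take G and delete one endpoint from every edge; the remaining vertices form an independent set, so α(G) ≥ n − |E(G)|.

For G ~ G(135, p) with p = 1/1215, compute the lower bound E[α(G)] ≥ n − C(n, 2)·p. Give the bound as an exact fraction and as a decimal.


E[|E(G)|] = C(135, 2)·p = 9045 · (1/1215) = 67/9.
E[α(G)] ≥ n − E[|E(G)|] = 135 − 67/9 = 1148/9.
Numerically: ≈ 127.55556.
(This is only a lower bound; the true E[α(G)] may be larger.)

E[α(G)] ≥ 1148/9 ≈ 127.55556.


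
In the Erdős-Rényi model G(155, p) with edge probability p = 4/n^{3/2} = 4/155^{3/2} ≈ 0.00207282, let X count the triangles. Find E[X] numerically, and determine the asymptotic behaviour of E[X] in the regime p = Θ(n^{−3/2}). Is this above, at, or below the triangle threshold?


Number of potential triangles: C(155, 3) = 608685.
Each occurs with probability p³ ≈ (0.00207282)³ ≈ 8.90609518e-09.
By linearity: E[X] = C(155, 3)·p³ ≈ 608685 · 8.90609518e-09 ≈ 0.005421.
Since α = 3/2 > 1, p = c/n^{3/2} = o(1/n) is below the triangle threshold p ~ 1/n. Asymptotically E[X] ~ (c³/6)·n^{3(1−α)} = (4³/6)·n^{-1.5} → 0, so by Markov's inequality G has no triangles w.h.p.

E[X] ≈ 0.005421; in regime p = Θ(1/n^{3/2}) E[X] tends to 0 (below the triangle threshold p ~ 1/n).
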